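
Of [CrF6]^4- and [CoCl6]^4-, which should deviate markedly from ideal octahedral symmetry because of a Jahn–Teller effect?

[CrF6]^4-

[CrF6]^4-: Summing ligand charges against the −4 overall charge gives an oxidation state of +2 for chromium. Chromium is a group-6 element; Cr(II) is therefore d⁴. Fluoride is a weak-field ligand for a first-row metal, so the complex is high-spin. The t₂g³e_g¹ (high-spin) configuration has an unevenly filled e_g set; the Jahn–Teller theorem predicts a tetragonal distortion (typically axial elongation) to lift the degeneracy.
[CoCl6]^4-: Summing ligand charges against the −4 overall charge gives an oxidation state of +2 for cobalt. Group 9 minus oxidation state 2 gives a d⁷ configuration. Chloride is a weak-field ligand for a first-row metal, so the complex is high-spin. The d⁷ configuration leaves the e_g set evenly filled (or empty) — no strong Jahn–Teller driving force.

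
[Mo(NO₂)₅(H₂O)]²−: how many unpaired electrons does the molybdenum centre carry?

3 unpaired electrons

Ligand charges: each nitro (N-bound nitrite) is −1; water is neutral. With an overall charge of −2 the molybdenum centre must be in the +3 oxidation state.
Molybdenum is a group-6 element; Mo(III) is therefore d³.
In an octahedral field the d³ configuration is t₂g³e_g⁰ (only one arrangement possible), giving 3 unpaired electrons.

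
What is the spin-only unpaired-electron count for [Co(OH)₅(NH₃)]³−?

3

Ligand charges: each hydroxide is −1; ammonia is neutral. With an overall charge of −3 the cobalt centre must be in the +2 oxidation state.
Cobalt is a group-9 element; Co(II) is therefore d⁷.
The spin state decides the count: Hydroxide is a weak-field ligand for a first-row metal, so the complex is high-spin.
An octahedral high-spin d⁷ ion is t₂g⁵e_g², giving 3 unpaired electrons.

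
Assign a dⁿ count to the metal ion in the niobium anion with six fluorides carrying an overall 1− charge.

d0

Ligand charges: each fluoride is −1. With an overall charge of −1 the niobium centre must be in the +5 oxidation state.
Nb sits in group 5, so the d-electron count is 5 − 5 = 0.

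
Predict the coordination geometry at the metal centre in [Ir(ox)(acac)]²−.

Summing ligand charges against the −2 overall charge gives an oxidation state of +1 for iridium.
Group 9 minus oxidation state 1 gives a d⁸ configuration.
Counting donor atoms: 1×oxalate (bidentate) → 2 donors; 1×acetylacetonate (bidentate) → 2 donors. Coordination number = 4.
A 5d d⁸ ion has a large crystal-field splitting; square planar leaves the high-energy d_{x²−y²} orbital empty and maximises CFSE.

square planar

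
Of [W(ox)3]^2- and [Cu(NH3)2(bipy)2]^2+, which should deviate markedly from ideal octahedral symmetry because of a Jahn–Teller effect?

[W(ox)3]^2-: Summing ligand charges against the −2 overall charge gives an oxidation state of +4 for tungsten. Group 6 minus oxidation state 4 gives a d² configuration. The d² configuration leaves the e_g set evenly filled (or empty) — no strong Jahn–Teller driving force.
[Cu(NH3)2(bipy)2]^2+: Summing ligand charges against the +2 overall charge gives an oxidation state of +2 for copper. Group 11 minus oxidation state 2 gives a d⁹ configuration. The t₂g⁶e_g³ configuration has an unevenly filled e_g set; the Jahn–Teller theorem predicts a tetragonal distortion (typically axial elongation) to lift the degeneracy.

[Cu(NH3)2(bipy)2]^2+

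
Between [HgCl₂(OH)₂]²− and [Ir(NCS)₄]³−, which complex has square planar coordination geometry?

[Ir(NCS)₄]³−

For [HgCl₂(OH)₂]²−: Each chloride is −1; each hydroxide is −1; balancing the −2 overall charge requires Hg(II). Mercury is a group-12 element; Hg(II) is therefore d¹⁰. A d¹⁰ ion has no crystal-field stabilisation preference between square planar and tetrahedral, so four ligands adopt the sterically favoured tetrahedral geometry. → tetrahedral.
For [Ir(NCS)₄]³−: Ligand charges: each isothiocyanate is −1. With an overall charge of −3 the iridium centre must be in the +1 oxidation state. Ir sits in group 9, so the d-electron count is 9 − 1 = 8. A 5d d⁸ ion has a large crystal-field splitting; square planar leaves the high-energy d_{x²−y²} orbital empty and maximises CFSE. → square planar.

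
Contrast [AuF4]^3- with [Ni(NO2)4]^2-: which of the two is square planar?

For [AuF4]^3-: Each fluoride is −1; balancing the −3 overall charge requires Au(I). Group 11 minus oxidation state 1 gives a d¹⁰ configuration. A d¹⁰ ion has no crystal-field stabilisation preference between square planar and tetrahedral, so four ligands adopt the sterically favoured tetrahedral geometry. → tetrahedral.
For [Ni(NO2)4]^2-: Each nitro (N-bound nitrite) is −1; balancing the −2 overall charge requires Ni(II). Nickel is a group-10 element; Ni(II) is therefore d⁸. Nitro (N-bound nitrite) is a strong-field ligand (high in the spectrochemical series). A 3d d⁸ ion with strong-field ligands gains enough CFSE to favour square planar over tetrahedral. → square planar.

[Ni(NO2)4]^2-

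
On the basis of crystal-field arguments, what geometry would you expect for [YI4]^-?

tetrahedral

Each iodide is −1; balancing the −1 overall charge requires Y(III).
Group 3 minus oxidation state 3 gives a d⁰ configuration.
With 4 monodentate ligands the coordination number is 4.
A d⁰ ion has no crystal-field stabilisation preference between square planar and tetrahedral, so four ligands adopt the sterically favoured tetrahedral geometry.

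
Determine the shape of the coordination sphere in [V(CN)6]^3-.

octahedral

Ligand charges: each cyanide is −1. With an overall charge of −3 the vanadium centre must be in the +3 oxidation state.
Group 5 minus oxidation state 3 gives a d² configuration.
With 6 monodentate ligands the coordination number is 6.
Six donors around a single metal centre give an octahedral coordination sphere.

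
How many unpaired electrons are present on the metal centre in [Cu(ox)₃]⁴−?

1

Each oxalate is −2; balancing the −4 overall charge requires Cu(II).
Copper is a group-11 element; Cu(II) is therefore d⁹.
Counting donor atoms: 3×oxalate (bidentate) → 6 donors. Coordination number = 6.
In an octahedral field the d⁹ configuration is t₂g⁶e_g³ (only one arrangement possible), giving 1 unpaired electron.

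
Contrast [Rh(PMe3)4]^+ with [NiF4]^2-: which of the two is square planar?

For [Rh(PMe3)4]^+: Trimethylphosphine is neutral; balancing the +1 overall charge requires Rh(I). Rh sits in group 9, so the d-electron count is 9 − 1 = 8. A 4d d⁸ ion has a large crystal-field splitting; square planar leaves the high-energy d_{x²−y²} orbital empty and maximises CFSE. → square planar.
For [NiF4]^2-: Each fluoride is −1; balancing the −2 overall charge requires Ni(II). Ni sits in group 10, so the d-electron count is 10 − 2 = 8. Fluoride is a weak-field ligand. With weak-field ligands the CFSE gain from square planar is small, so a 3d d⁸ ion takes the sterically preferred tetrahedral geometry. → tetrahedral.

[Rh(PMe3)4]^+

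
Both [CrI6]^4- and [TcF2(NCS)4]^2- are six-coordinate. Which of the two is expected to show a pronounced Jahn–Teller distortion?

[CrI6]^4-: Summing ligand charges against the −4 overall charge gives an oxidation state of +2 for chromium. Group 6 minus oxidation state 2 gives a d⁴ configuration. Iodide is a weak-field ligand for a first-row metal, so the complex is high-spin. The t₂g³e_g¹ (high-spin) configuration has an unevenly filled e_g set; the Jahn–Teller theorem predicts a tetragonal distortion (typically axial elongation) to lift the degeneracy.
[TcF2(NCS)4]^2-: Ligand charges: each fluoride is −1; each isothiocyanate is −1. With an overall charge of −2 the technetium centre must be in the +4 oxidation state. Technetium is a group-7 element; Tc(IV) is therefore d³. The d³ configuration leaves the e_g set evenly filled (or empty) — no strong Jahn–Teller driving force.

[CrI6]^4-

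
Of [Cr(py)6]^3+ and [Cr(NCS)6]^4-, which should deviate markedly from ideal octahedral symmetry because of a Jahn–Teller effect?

[Cr(NCS)6]^4-

[Cr(py)6]^3+: Ligand charges: pyridine is neutral. With an overall charge of +3 the chromium centre must be in the +3 oxidation state. Cr sits in group 6, so the d-electron count is 6 − 3 = 3. The d³ configuration leaves the e_g set evenly filled (or empty) — no strong Jahn–Teller driving force.
[Cr(NCS)6]^4-: Summing ligand charges against the −4 overall charge gives an oxidation state of +2 for chromium. Cr sits in group 6, so the d-electron count is 6 − 2 = 4. Isothiocyanate is a weak-field ligand for a first-row metal, so the complex is high-spin. The t₂g³e_g¹ (high-spin) configuration has an unevenly filled e_g set; the Jahn–Teller theorem predicts a tetragonal distortion (typically axial elongation) to lift the degeneracy.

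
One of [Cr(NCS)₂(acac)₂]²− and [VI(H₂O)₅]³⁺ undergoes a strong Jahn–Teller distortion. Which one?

[Cr(NCS)₂(acac)₂]²−

[Cr(NCS)₂(acac)₂]²−: Ligand charges: each isothiocyanate is −1; each acetylacetonate is −1. With an overall charge of −2 the chromium centre must be in the +2 oxidation state. Cr sits in group 6, so the d-electron count is 6 − 2 = 4. Acetylacetonate and isothiocyanate are weak-field ligands for a first-row metal, so the complex is high-spin. The t₂g³e_g¹ (high-spin) configuration has an unevenly filled e_g set; the Jahn–Teller theorem predicts a tetragonal distortion (typically axial elongation) to lift the degeneracy.
[VI(H₂O)₅]³⁺: Ligand charges: each iodide is −1; water is neutral. With an overall charge of +3 the vanadium centre must be in the +4 oxidation state. Group 5 minus oxidation state 4 gives a d¹ configuration. The d¹ configuration leaves the e_g set evenly filled (or empty) — no strong Jahn–Teller driving force.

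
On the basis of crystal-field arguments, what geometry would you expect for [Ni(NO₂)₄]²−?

Each nitro (N-bound nitrite) is −1; balancing the −2 overall charge requires Ni(II).
Group 10 minus oxidation state 2 gives a d⁸ configuration.
Coordination number: 4.
Nitro (N-bound nitrite) is a strong-field ligand (high in the spectrochemical series).
A 3d d⁸ ion with strong-field ligands gains enough CFSE to favour square planar over tetrahedral.

square planar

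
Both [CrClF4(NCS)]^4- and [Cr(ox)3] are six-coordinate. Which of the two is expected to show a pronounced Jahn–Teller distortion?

[CrClF4(NCS)]^4-: Ligand charges: each chloride is −1; each fluoride is −1; each isothiocyanate is −1. With an overall charge of −4 the chromium centre must be in the +2 oxidation state. Cr sits in group 6, so the d-electron count is 6 − 2 = 4. Chloride, fluoride, and isothiocyanate are weak-field ligands for a first-row metal, so the complex is high-spin. The t₂g³e_g¹ (high-spin) configuration has an unevenly filled e_g set; the Jahn–Teller theorem predicts a tetragonal distortion (typically axial elongation) to lift the degeneracy.
[Cr(ox)3]: Summing ligand charges against the 0 overall charge gives an oxidation state of +6 for chromium. Chromium is a group-6 element; Cr(VI) is therefore d⁰. The d⁰ configuration leaves the e_g set evenly filled (or empty) — no strong Jahn–Teller driving force.

[CrClF4(NCS)]^4-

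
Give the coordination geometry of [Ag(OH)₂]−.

linear

Each hydroxide is −1; balancing the −1 overall charge requires Ag(I).
Ag sits in group 11, so the d-electron count is 11 − 1 = 10.
With 2 monodentate ligands the coordination number is 2.
A d¹⁰ ion with only two ligands adopts a linear arrangement (sp hybridisation; no CFSE preference).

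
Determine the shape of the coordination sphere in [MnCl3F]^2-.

tetrahedral

Ligand charges: each chloride is −1; each fluoride is −1. With an overall charge of −2 the manganese centre must be in the +2 oxidation state.
Mn sits in group 7, so the d-electron count is 7 − 2 = 5.
With 4 monodentate ligands the coordination number is 4.
Chloride and fluoride are weak-field ligands.
A high-spin d⁵ ion has zero CFSE in either geometry, so four ligands adopt the sterically favoured tetrahedral geometry.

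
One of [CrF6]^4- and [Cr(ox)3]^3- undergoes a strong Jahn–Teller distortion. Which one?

[CrF6]^4-: Summing ligand charges against the −4 overall charge gives an oxidation state of +2 for chromium. Chromium is a group-6 element; Cr(II) is therefore d⁴. Fluoride is a weak-field ligand for a first-row metal, so the complex is high-spin. The t₂g³e_g¹ (high-spin) configuration has an unevenly filled e_g set; the Jahn–Teller theorem predicts a tetragonal distortion (typically axial elongation) to lift the degeneracy.
[Cr(ox)3]^3-: Summing ligand charges against the −3 overall charge gives an oxidation state of +3 for chromium. Group 6 minus oxidation state 3 gives a d³ configuration. The d³ configuration leaves the e_g set evenly filled (or empty) — no strong Jahn–Teller driving force.

[CrF6]^4-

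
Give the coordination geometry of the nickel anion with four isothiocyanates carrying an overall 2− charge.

tetrahedral

Summing ligand charges against the −2 overall charge gives an oxidation state of +2 for nickel.
Nickel is a group-10 element; Ni(II) is therefore d⁸.
Coordination number: 4.
Isothiocyanate is a weak-field ligand.
With weak-field ligands the CFSE gain from square planar is small, so a 3d d⁸ ion takes the sterically preferred tetrahedral geometry.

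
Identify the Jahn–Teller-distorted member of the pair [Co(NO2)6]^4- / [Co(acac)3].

[Co(NO2)6]^4-: Ligand charges: each nitro (N-bound nitrite) is −1. With an overall charge of −4 the cobalt centre must be in the +2 oxidation state. Group 9 minus oxidation state 2 gives a d⁷ configuration. Nitro (N-bound nitrite) is a strong-field ligand (high in the spectrochemical series) for a first-row metal, so the complex is low-spin. The t₂g⁶e_g¹ (low-spin) configuration has an unevenly filled e_g set; the Jahn–Teller theorem predicts a tetragonal distortion (typically axial elongation) to lift the degeneracy.
[Co(acac)3]: Summing ligand charges against the 0 overall charge gives an oxidation state of +3 for cobalt. Cobalt is a group-9 element; Co(III) is therefore d⁶. Co(III) has an exceptionally large octahedral splitting and is low-spin with essentially every ligand except fluoride. The d⁶ configuration leaves the e_g set evenly filled (or empty) — no strong Jahn–Teller driving force.

[Co(NO2)6]^4-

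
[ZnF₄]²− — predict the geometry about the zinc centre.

Each fluoride is −1; balancing the −2 overall charge requires Zn(II).
Group 12 minus oxidation state 2 gives a d¹⁰ configuration.
With 4 monodentate ligands the coordination number is 4.
A d¹⁰ ion has no crystal-field stabilisation preference between square planar and tetrahedral, so four ligands adopt the sterically favoured tetrahedral geometry.

tetrahedral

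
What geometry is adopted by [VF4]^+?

tetrahedral

Each fluoride is −1; balancing the +1 overall charge requires V(V).
Vanadium is a group-5 element; V(V) is therefore d⁰.
With 4 monodentate ligands the coordination number is 4.
A d⁰ ion has no crystal-field stabilisation preference between square planar and tetrahedral, so four ligands adopt the sterically favoured tetrahedral geometry.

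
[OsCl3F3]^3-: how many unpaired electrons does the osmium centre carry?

1

Summing ligand charges against the −3 overall charge gives an oxidation state of +3 for osmium.
Osmium is a group-8 element; Os(III) is therefore d⁵.
The spin state decides the count: a 5d ion has a large Δₒ and is invariably low-spin.
An octahedral low-spin d⁵ ion is t₂g⁵e_g⁰, giving 1 unpaired electron.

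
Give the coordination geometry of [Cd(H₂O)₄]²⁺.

Water is neutral; balancing the +2 overall charge requires Cd(II).
Group 12 minus oxidation state 2 gives a d¹⁰ configuration.
With 4 monodentate ligands the coordination number is 4.
A d¹⁰ ion has no crystal-field stabilisation preference between square planar and tetrahedral, so four ligands adopt the sterically favoured tetrahedral geometry.

tetrahedral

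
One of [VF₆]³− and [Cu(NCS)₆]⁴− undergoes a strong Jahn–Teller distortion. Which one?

[VF₆]³−: Each fluoride is −1; balancing the −3 overall charge requires V(III). V sits in group 5, so the d-electron count is 5 − 3 = 2. The d² configuration leaves the e_g set evenly filled (or empty) — no strong Jahn–Teller driving force.
[Cu(NCS)₆]⁴−: Summing ligand charges against the −4 overall charge gives an oxidation state of +2 for copper. Group 11 minus oxidation state 2 gives a d⁹ configuration. The t₂g⁶e_g³ configuration has an unevenly filled e_g set; the Jahn–Teller theorem predicts a tetragonal distortion (typically axial elongation) to lift the degeneracy.

[Cu(NCS)₆]⁴−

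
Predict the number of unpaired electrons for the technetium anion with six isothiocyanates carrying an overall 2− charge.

Each isothiocyanate is −1; balancing the −2 overall charge requires Tc(IV).
Technetium is a group-7 element; Tc(IV) is therefore d³.
In an octahedral field the d³ configuration is t₂g³e_g⁰ (only one arrangement possible), giving 3 unpaired electrons.

3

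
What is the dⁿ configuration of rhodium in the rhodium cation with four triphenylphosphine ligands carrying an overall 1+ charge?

Triphenylphosphine is neutral; balancing the +1 overall charge requires Rh(I).
Rh sits in group 9, so the d-electron count is 9 − 1 = 8.

d⁸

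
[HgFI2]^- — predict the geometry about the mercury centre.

trigonal planar

Ligand charges: each fluoride is −1; each iodide is −1. With an overall charge of −1 the mercury centre must be in the +2 oxidation state.
Hg sits in group 12, so the d-electron count is 12 − 2 = 10.
With 3 monodentate ligands the coordination number is 3.
Three ligands around a d¹⁰ centre minimise repulsion in a trigonal-planar arrangement.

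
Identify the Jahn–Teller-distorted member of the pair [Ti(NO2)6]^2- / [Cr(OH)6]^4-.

[Ti(NO2)6]^2-: Ligand charges: each nitro (N-bound nitrite) is −1. With an overall charge of −2 the titanium centre must be in the +4 oxidation state. Group 4 minus oxidation state 4 gives a d⁰ configuration. The d⁰ configuration leaves the e_g set evenly filled (or empty) — no strong Jahn–Teller driving force.
[Cr(OH)6]^4-: Each hydroxide is −1; balancing the −4 overall charge requires Cr(II). Group 6 minus oxidation state 2 gives a d⁴ configuration. Hydroxide is a weak-field ligand for a first-row metal, so the complex is high-spin. The t₂g³e_g¹ (high-spin) configuration has an unevenly filled e_g set; the Jahn–Teller theorem predicts a tetragonal distortion (typically axial elongation) to lift the degeneracy.

[Cr(OH)6]^4-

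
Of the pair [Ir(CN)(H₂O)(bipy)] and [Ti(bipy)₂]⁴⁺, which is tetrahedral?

[Ti(bipy)₂]⁴⁺

For [Ir(CN)(H₂O)(bipy)]: Ligand charges: each cyanide is −1; water is neutral; 2,2′-bipyridine is neutral. With an overall charge of 0 the iridium centre must be in the +1 oxidation state. Group 9 minus oxidation state 1 gives a d⁸ configuration. A 5d d⁸ ion has a large crystal-field splitting; square planar leaves the high-energy d_{x²−y²} orbital empty and maximises CFSE. → square planar.
For [Ti(bipy)₂]⁴⁺: 2,2′-bipyridine is neutral; balancing the +4 overall charge requires Ti(IV). Group 4 minus oxidation state 4 gives a d⁰ configuration. A d⁰ ion has no crystal-field stabilisation preference between square planar and tetrahedral, so four ligands adopt the sterically favoured tetrahedral geometry. → tetrahedral.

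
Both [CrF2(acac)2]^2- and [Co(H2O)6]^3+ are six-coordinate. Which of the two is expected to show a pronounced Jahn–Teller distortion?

[CrF2(acac)2]^2-

[CrF2(acac)2]^2-: Ligand charges: each fluoride is −1; each acetylacetonate is −1. With an overall charge of −2 the chromium centre must be in the +2 oxidation state. Chromium is a group-6 element; Cr(II) is therefore d⁴. Acetylacetonate and fluoride are weak-field ligands for a first-row metal, so the complex is high-spin. The t₂g³e_g¹ (high-spin) configuration has an unevenly filled e_g set; the Jahn–Teller theorem predicts a tetragonal distortion (typically axial elongation) to lift the degeneracy.
[Co(H2O)6]^3+: Water is neutral; balancing the +3 overall charge requires Co(III). Group 9 minus oxidation state 3 gives a d⁶ configuration. Co(III) has an exceptionally large octahedral splitting and is low-spin with essentially every ligand except fluoride. The d⁶ configuration leaves the e_g set evenly filled (or empty) — no strong Jahn–Teller driving force.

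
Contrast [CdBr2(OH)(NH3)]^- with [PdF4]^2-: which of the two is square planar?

For [CdBr2(OH)(NH3)]^-: Ligand charges: each bromide is −1; each hydroxide is −1; ammonia is neutral. With an overall charge of −1 the cadmium centre must be in the +2 oxidation state. Cadmium is a group-12 element; Cd(II) is therefore d¹⁰. A d¹⁰ ion has no crystal-field stabilisation preference between square planar and tetrahedral, so four ligands adopt the sterically favoured tetrahedral geometry. → tetrahedral.
For [PdF4]^2-: Ligand charges: each fluoride is −1. With an overall charge of −2 the palladium centre must be in the +2 oxidation state. Palladium is a group-10 element; Pd(II) is therefore d⁸. A 4d d⁸ ion has a large crystal-field splitting; square planar leaves the high-energy d_{x²−y²} orbital empty and maximises CFSE. → square planar.

[PdF4]^2-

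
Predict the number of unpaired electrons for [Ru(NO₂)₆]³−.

1

Ligand charges: each nitro (N-bound nitrite) is −1. With an overall charge of −3 the ruthenium centre must be in the +3 oxidation state.
Ru sits in group 8, so the d-electron count is 8 − 3 = 5.
The spin state decides the count: a 4d ion has a large Δₒ and is invariably low-spin.
An octahedral low-spin d⁵ ion is t₂g⁵e_g⁰, giving 1 unpaired electron.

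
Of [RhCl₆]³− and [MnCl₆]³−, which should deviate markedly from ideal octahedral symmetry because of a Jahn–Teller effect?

[RhCl₆]³−: Each chloride is −1; balancing the −3 overall charge requires Rh(III). Rhodium is a group-9 element; Rh(III) is therefore d⁶. A 4d ion has a large Δₒ and is invariably low-spin. The d⁶ configuration leaves the e_g set evenly filled (or empty) — no strong Jahn–Teller driving force.
[MnCl₆]³−: Each chloride is −1; balancing the −3 overall charge requires Mn(III). Group 7 minus oxidation state 3 gives a d⁴ configuration. Chloride is a weak-field ligand for a first-row metal, so the complex is high-spin. The t₂g³e_g¹ (high-spin) configuration has an unevenly filled e_g set; the Jahn–Teller theorem predicts a tetragonal distortion (typically axial elongation) to lift the degeneracy.

[MnCl₆]³−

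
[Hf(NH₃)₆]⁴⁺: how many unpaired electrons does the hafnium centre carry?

0

Summing ligand charges against the +4 overall charge gives an oxidation state of +4 for hafnium.
Group 4 minus oxidation state 4 gives a d⁰ configuration.
In an octahedral field the d⁰ configuration is t₂g⁰e_g⁰, giving 0 unpaired electrons.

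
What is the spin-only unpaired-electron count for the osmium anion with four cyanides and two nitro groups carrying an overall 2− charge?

2 unpaired electrons

Each cyanide is −1; each nitro (N-bound nitrite) is −1; balancing the −2 overall charge requires Os(IV).
Osmium is a group-8 element; Os(IV) is therefore d⁴.
The spin state decides the count: a 5d ion has a large Δₒ and is invariably low-spin.
An octahedral low-spin d⁴ ion is t₂g⁴e_g⁰, giving 2 unpaired electrons.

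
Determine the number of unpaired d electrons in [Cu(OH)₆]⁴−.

Each hydroxide is −1; balancing the −4 overall charge requires Cu(II).
Copper is a group-11 element; Cu(II) is therefore d⁹.
In an octahedral field the d⁹ configuration is t₂g⁶e_g³ (only one arrangement possible), giving 1 unpaired electron.

1 unpaired electron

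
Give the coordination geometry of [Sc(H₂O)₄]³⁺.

Water is neutral; balancing the +3 overall charge requires Sc(III).
Group 3 minus oxidation state 3 gives a d⁰ configuration.
With 4 monodentate ligands the coordination number is 4.
A d⁰ ion has no crystal-field stabilisation preference between square planar and tetrahedral, so four ligands adopt the sterically favoured tetrahedral geometry.

tetrahedral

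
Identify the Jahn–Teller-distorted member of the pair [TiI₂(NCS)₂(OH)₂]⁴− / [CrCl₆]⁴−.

[TiI₂(NCS)₂(OH)₂]⁴−: Summing ligand charges against the −4 overall charge gives an oxidation state of +2 for titanium. Titanium is a group-4 element; Ti(II) is therefore d². The d² configuration leaves the e_g set evenly filled (or empty) — no strong Jahn–Teller driving force.
[CrCl₆]⁴−: Ligand charges: each chloride is −1. With an overall charge of −4 the chromium centre must be in the +2 oxidation state. Cr sits in group 6, so the d-electron count is 6 − 2 = 4. Chloride is a weak-field ligand for a first-row metal, so the complex is high-spin. The t₂g³e_g¹ (high-spin) configuration has an unevenly filled e_g set; the Jahn–Teller theorem predicts a tetragonal distortion (typically axial elongation) to lift the degeneracy.

[CrCl₆]⁴−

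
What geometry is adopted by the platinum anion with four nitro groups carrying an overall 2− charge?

square planar

Summing ligand charges against the −2 overall charge gives an oxidation state of +2 for platinum.
Group 10 minus oxidation state 2 gives a d⁸ configuration.
Coordination number: 4.
A 5d d⁸ ion has a large crystal-field splitting; square planar leaves the high-energy d_{x²−y²} orbital empty and maximises CFSE.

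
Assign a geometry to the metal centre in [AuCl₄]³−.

tetrahedral

Ligand charges: each chloride is −1. With an overall charge of −3 the gold centre must be in the +1 oxidation state.
Gold is a group-11 element; Au(I) is therefore d¹⁰.
Coordination number: 4.
A d¹⁰ ion has no crystal-field stabilisation preference between square planar and tetrahedral, so four ligands adopt the sterically favoured tetrahedral geometry.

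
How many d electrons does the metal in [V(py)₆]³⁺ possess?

Pyridine is neutral; balancing the +3 overall charge requires V(III).
Vanadium is a group-5 element; V(III) is therefore d².

d2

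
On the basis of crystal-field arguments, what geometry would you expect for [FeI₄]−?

tetrahedral

Each iodide is −1; balancing the −1 overall charge requires Fe(III).
Iron is a group-8 element; Fe(III) is therefore d⁵.
With 4 monodentate ligands the coordination number is 4.
Iodide is a weak-field ligand.
A high-spin d⁵ ion has zero CFSE in either geometry, so four ligands adopt the sterically favoured tetrahedral geometry.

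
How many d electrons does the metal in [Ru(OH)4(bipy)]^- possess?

Summing ligand charges against the −1 overall charge gives an oxidation state of +3 for ruthenium.
Group 8 minus oxidation state 3 gives a d⁵ configuration.

d5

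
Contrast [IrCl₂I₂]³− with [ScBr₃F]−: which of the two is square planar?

[IrCl₂I₂]³−

For [IrCl₂I₂]³−: Ligand charges: each chloride is −1; each iodide is −1. With an overall charge of −3 the iridium centre must be in the +1 oxidation state. Group 9 minus oxidation state 1 gives a d⁸ configuration. A 5d d⁸ ion has a large crystal-field splitting; square planar leaves the high-energy d_{x²−y²} orbital empty and maximises CFSE. → square planar.
For [ScBr₃F]−: Ligand charges: each bromide is −1; each fluoride is −1. With an overall charge of −1 the scandium centre must be in the +3 oxidation state. Sc sits in group 3, so the d-electron count is 3 − 3 = 0. A d⁰ ion has no crystal-field stabilisation preference between square planar and tetrahedral, so four ligands adopt the sterically favoured tetrahedral geometry. → tetrahedral.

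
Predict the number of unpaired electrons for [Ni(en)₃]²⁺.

2 unpaired electrons

Summing ligand charges against the +2 overall charge gives an oxidation state of +2 for nickel.
Nickel is a group-10 element; Ni(II) is therefore d⁸.
Counting donor atoms: 3×ethylenediamine (bidentate) → 6 donors. Coordination number = 6.
In an octahedral field the d⁸ configuration is t₂g⁶e_g² (only one arrangement possible), giving 2 unpaired electrons.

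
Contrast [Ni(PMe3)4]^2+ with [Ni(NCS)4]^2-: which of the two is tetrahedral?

For [Ni(PMe3)4]^2+: Summing ligand charges against the +2 overall charge gives an oxidation state of +2 for nickel. Nickel is a group-10 element; Ni(II) is therefore d⁸. Trimethylphosphine is a strong-field ligand (high in the spectrochemical series). A 3d d⁸ ion with strong-field ligands gains enough CFSE to favour square planar over tetrahedral. → square planar.
For [Ni(NCS)4]^2-: Summing ligand charges against the −2 overall charge gives an oxidation state of +2 for nickel. Group 10 minus oxidation state 2 gives a d⁸ configuration. Isothiocyanate is a weak-field ligand. With weak-field ligands the CFSE gain from square planar is small, so a 3d d⁸ ion takes the sterically preferred tetrahedral geometry. → tetrahedral.

[Ni(NCS)4]^2-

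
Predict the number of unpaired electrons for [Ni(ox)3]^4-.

Each oxalate is −2; balancing the −4 overall charge requires Ni(II).
Group 10 minus oxidation state 2 gives a d⁸ configuration.
Counting donor atoms: 3×oxalate (bidentate) → 6 donors. Coordination number = 6.
In an octahedral field the d⁸ configuration is t₂g⁶e_g² (only one arrangement possible), giving 2 unpaired electrons.

2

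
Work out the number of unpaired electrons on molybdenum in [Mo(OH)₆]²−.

2 unpaired electrons

Summing ligand charges against the −2 overall charge gives an oxidation state of +4 for molybdenum.
Mo sits in group 6, so the d-electron count is 6 − 4 = 2.
In an octahedral field the d² configuration is t₂g²e_g⁰ (only one arrangement possible), giving 2 unpaired electrons.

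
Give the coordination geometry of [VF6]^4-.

octahedral

Ligand charges: each fluoride is −1. With an overall charge of −4 the vanadium centre must be in the +2 oxidation state.
Group 5 minus oxidation state 2 gives a d³ configuration.
Coordination number: 6.
Six donors around a single metal centre give an octahedral coordination sphere.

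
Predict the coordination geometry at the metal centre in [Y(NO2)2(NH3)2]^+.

tetrahedral

Ligand charges: each nitro (N-bound nitrite) is −1; ammonia is neutral. With an overall charge of +1 the yttrium centre must be in the +3 oxidation state.
Yttrium is a group-3 element; Y(III) is therefore d⁰.
Coordination number: 4.
A d⁰ ion has no crystal-field stabilisation preference between square planar and tetrahedral, so four ligands adopt the sterically favoured tetrahedral geometry.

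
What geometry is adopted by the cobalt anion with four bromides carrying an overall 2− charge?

tetrahedral

Ligand charges: each bromide is −1. With an overall charge of −2 the cobalt centre must be in the +2 oxidation state.
Co sits in group 9, so the d-electron count is 9 − 2 = 7.
With 4 monodentate ligands the coordination number is 4.
Bromide is a weak-field ligand.
For a high-spin 3d d⁷ ion with weak-field ligands the small Δₜ gives little square-planar CFSE advantage, so four ligands adopt the sterically favoured tetrahedral geometry.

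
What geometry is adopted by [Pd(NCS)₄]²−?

Each isothiocyanate is −1; balancing the −2 overall charge requires Pd(II).
Group 10 minus oxidation state 2 gives a d⁸ configuration.
Coordination number: 4.
A 4d d⁸ ion has a large crystal-field splitting; square planar leaves the high-energy d_{x²−y²} orbital empty and maximises CFSE.

square planar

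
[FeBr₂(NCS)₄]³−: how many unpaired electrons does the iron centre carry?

5

Each bromide is −1; each isothiocyanate is −1; balancing the −3 overall charge requires Fe(III).
Group 8 minus oxidation state 3 gives a d⁵ configuration.
The spin state decides the count: Bromide and isothiocyanate are weak-field ligands for a first-row metal, so the complex is high-spin.
An octahedral high-spin d⁵ ion is t₂g³e_g², giving 5 unpaired electrons.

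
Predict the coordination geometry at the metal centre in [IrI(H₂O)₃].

square planar

Summing ligand charges against the 0 overall charge gives an oxidation state of +1 for iridium.
Iridium is a group-9 element; Ir(I) is therefore d⁸.
Coordination number: 4.
A 5d d⁸ ion has a large crystal-field splitting; square planar leaves the high-energy d_{x²−y²} orbital empty and maximises CFSE.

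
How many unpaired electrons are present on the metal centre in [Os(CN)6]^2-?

Summing ligand charges against the −2 overall charge gives an oxidation state of +4 for osmium.
Group 8 minus oxidation state 4 gives a d⁴ configuration.
The spin state decides the count: a 5d ion has a large Δₒ and is invariably low-spin.
An octahedral low-spin d⁴ ion is t₂g⁴e_g⁰, giving 2 unpaired electrons.

2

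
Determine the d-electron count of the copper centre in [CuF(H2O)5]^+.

Summing ligand charges against the +1 overall charge gives an oxidation state of +2 for copper.
Cu sits in group 11, so the d-electron count is 11 − 2 = 9.

d9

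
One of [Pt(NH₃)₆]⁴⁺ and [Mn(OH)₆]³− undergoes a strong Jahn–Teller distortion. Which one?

[Pt(NH₃)₆]⁴⁺: Ammonia is neutral; balancing the +4 overall charge requires Pt(IV). Group 10 minus oxidation state 4 gives a d⁶ configuration. A 5d ion has a large Δₒ and is invariably low-spin. The d⁶ configuration leaves the e_g set evenly filled (or empty) — no strong Jahn–Teller driving force.
[Mn(OH)₆]³−: Each hydroxide is −1; balancing the −3 overall charge requires Mn(III). Group 7 minus oxidation state 3 gives a d⁴ configuration. Hydroxide is a weak-field ligand for a first-row metal, so the complex is high-spin. The t₂g³e_g¹ (high-spin) configuration has an unevenly filled e_g set; the Jahn–Teller theorem predicts a tetragonal distortion (typically axial elongation) to lift the degeneracy.

[Mn(OH)₆]³−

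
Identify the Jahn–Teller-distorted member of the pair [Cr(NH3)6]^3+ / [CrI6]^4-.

[CrI6]^4-

[Cr(NH3)6]^3+: Summing ligand charges against the +3 overall charge gives an oxidation state of +3 for chromium. Group 6 minus oxidation state 3 gives a d³ configuration. The d³ configuration leaves the e_g set evenly filled (or empty) — no strong Jahn–Teller driving force.
[CrI6]^4-: Ligand charges: each iodide is −1. With an overall charge of −4 the chromium centre must be in the +2 oxidation state. Group 6 minus oxidation state 2 gives a d⁴ configuration. Iodide is a weak-field ligand for a first-row metal, so the complex is high-spin. The t₂g³e_g¹ (high-spin) configuration has an unevenly filled e_g set; the Jahn–Teller theorem predicts a tetragonal distortion (typically axial elongation) to lift the degeneracy.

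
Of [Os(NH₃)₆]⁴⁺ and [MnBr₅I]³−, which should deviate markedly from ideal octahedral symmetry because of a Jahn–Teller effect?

[MnBr₅I]³−

[Os(NH₃)₆]⁴⁺: Summing ligand charges against the +4 overall charge gives an oxidation state of +4 for osmium. Os sits in group 8, so the d-electron count is 8 − 4 = 4. A 5d ion has a large Δₒ and is invariably low-spin. The d⁴ configuration leaves the e_g set evenly filled (or empty) — no strong Jahn–Teller driving force.
[MnBr₅I]³−: Summing ligand charges against the −3 overall charge gives an oxidation state of +3 for manganese. Manganese is a group-7 element; Mn(III) is therefore d⁴. Bromide and iodide are weak-field ligands for a first-row metal, so the complex is high-spin. The t₂g³e_g¹ (high-spin) configuration has an unevenly filled e_g set; the Jahn–Teller theorem predicts a tetragonal distortion (typically axial elongation) to lift the degeneracy.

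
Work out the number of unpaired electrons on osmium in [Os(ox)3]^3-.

Each oxalate is −2; balancing the −3 overall charge requires Os(III).
Os sits in group 8, so the d-electron count is 8 − 3 = 5.
Counting donor atoms: 3×oxalate (bidentate) → 6 donors. Coordination number = 6.
The spin state decides the count: a 5d ion has a large Δₒ and is invariably low-spin.
An octahedral low-spin d⁵ ion is t₂g⁵e_g⁰, giving 1 unpaired electron.

1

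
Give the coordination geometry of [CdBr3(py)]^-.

Each bromide is −1; pyridine is neutral; balancing the −1 overall charge requires Cd(II).
Cd sits in group 12, so the d-electron count is 12 − 2 = 10.
With 4 monodentate ligands the coordination number is 4.
A d¹⁰ ion has no crystal-field stabilisation preference between square planar and tetrahedral, so four ligands adopt the sterically favoured tetrahedral geometry.

tetrahedral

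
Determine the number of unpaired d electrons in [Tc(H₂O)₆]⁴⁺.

3

Water is neutral; balancing the +4 overall charge requires Tc(IV).
Group 7 minus oxidation state 4 gives a d³ configuration.
In an octahedral field the d³ configuration is t₂g³e_g⁰ (only one arrangement possible), giving 3 unpaired electrons.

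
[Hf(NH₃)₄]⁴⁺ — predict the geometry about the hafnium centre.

Ligand charges: ammonia is neutral. With an overall charge of +4 the hafnium centre must be in the +4 oxidation state.
Hf sits in group 4, so the d-electron count is 4 − 4 = 0.
With 4 monodentate ligands the coordination number is 4.
A d⁰ ion has no crystal-field stabilisation preference between square planar and tetrahedral, so four ligands adopt the sterically favoured tetrahedral geometry.

tetrahedral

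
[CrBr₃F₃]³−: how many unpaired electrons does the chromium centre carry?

Ligand charges: each bromide is −1; each fluoride is −1. With an overall charge of −3 the chromium centre must be in the +3 oxidation state.
Cr sits in group 6, so the d-electron count is 6 − 3 = 3.
In an octahedral field the d³ configuration is t₂g³e_g⁰ (only one arrangement possible), giving 3 unpaired electrons.

3 unpaired electrons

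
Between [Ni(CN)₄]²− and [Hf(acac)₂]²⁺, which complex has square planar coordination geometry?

[Ni(CN)₄]²−

For [Ni(CN)₄]²−: Ligand charges: each cyanide is −1. With an overall charge of −2 the nickel centre must be in the +2 oxidation state. Nickel is a group-10 element; Ni(II) is therefore d⁸. Cyanide is a strong-field ligand (high in the spectrochemical series). A 3d d⁸ ion with strong-field ligands gains enough CFSE to favour square planar over tetrahedral. → square planar.
For [Hf(acac)₂]²⁺: Summing ligand charges against the +2 overall charge gives an oxidation state of +4 for hafnium. Hafnium is a group-4 element; Hf(IV) is therefore d⁰. A d⁰ ion has no crystal-field stabilisation preference between square planar and tetrahedral, so four ligands adopt the sterically favoured tetrahedral geometry. → tetrahedral.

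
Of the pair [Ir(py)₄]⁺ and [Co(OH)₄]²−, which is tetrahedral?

For [Ir(py)₄]⁺: Ligand charges: pyridine is neutral. With an overall charge of +1 the iridium centre must be in the +1 oxidation state. Ir sits in group 9, so the d-electron count is 9 − 1 = 8. A 5d d⁸ ion has a large crystal-field splitting; square planar leaves the high-energy d_{x²−y²} orbital empty and maximises CFSE. → square planar.
For [Co(OH)₄]²−: Summing ligand charges against the −2 overall charge gives an oxidation state of +2 for cobalt. Group 9 minus oxidation state 2 gives a d⁷ configuration. For a high-spin 3d d⁷ ion with weak-field ligands the small Δₜ gives little square-planar CFSE advantage, so four ligands adopt the sterically favoured tetrahedral geometry. → tetrahedral.

[Co(OH)₄]²−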